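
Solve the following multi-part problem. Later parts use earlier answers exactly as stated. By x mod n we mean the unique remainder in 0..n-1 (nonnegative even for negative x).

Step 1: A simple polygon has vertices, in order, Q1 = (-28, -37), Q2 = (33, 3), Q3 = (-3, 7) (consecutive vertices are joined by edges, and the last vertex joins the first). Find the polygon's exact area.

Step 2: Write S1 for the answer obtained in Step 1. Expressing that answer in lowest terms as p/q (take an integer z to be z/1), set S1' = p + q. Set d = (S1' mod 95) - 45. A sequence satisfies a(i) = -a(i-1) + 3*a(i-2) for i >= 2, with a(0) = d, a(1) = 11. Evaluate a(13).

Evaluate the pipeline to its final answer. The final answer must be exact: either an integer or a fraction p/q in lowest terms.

-545941

Step 1: cross terms: (-28*3 - 33*-37)=1137, (33*7 - -3*3)=240, (-3*-37 - -28*7)=307; twice the area = |1684| = 1684; area = 842; answer 842
Step 2: S1 = 842; threaded value p + q = 843; d = 38; a(2) = -1*(11) + 3*(38) = 103; iterating: a(2)=103, a(3)=-70, a(4)=379, a(5)=-589, a(6)=1726, a(7)=-3493, a(8)=8671, a(9)=-19150, a(10)=45163, a(11)=-102613, a(12)=238102, a(13)=-545941; answer -545941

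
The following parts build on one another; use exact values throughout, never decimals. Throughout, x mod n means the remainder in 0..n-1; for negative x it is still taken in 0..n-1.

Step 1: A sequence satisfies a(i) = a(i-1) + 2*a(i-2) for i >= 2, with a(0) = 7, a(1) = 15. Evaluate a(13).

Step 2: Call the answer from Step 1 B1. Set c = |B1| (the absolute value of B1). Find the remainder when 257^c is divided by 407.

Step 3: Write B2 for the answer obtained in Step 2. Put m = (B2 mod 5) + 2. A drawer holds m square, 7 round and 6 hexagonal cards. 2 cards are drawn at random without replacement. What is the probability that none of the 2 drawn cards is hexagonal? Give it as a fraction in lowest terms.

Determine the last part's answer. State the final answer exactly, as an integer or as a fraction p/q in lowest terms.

26/57

Step 1: a(2) = 1*(15) + 2*(7) = 29; iterating: a(2)=29, a(3)=59, a(4)=117, a(5)=235, a(6)=469, a(7)=939, a(8)=1877, a(9)=3755, a(10)=7509, a(11)=15019, a(12)=30037, a(13)=60075; answer 60075
Step 2: B1 = 60075; c = 60075; squarings mod 407: 257^1=257, 257^2=115, 257^4=201, 257^8=108, 257^16=268, 257^32=192, 257^64=234, 257^128=218, 257^256=312, 257^512=71, 257^1024=157, 257^2048=229, 257^4096=345, 257^8192=181, 257^16384=201, 257^32768=108; 257^60075 = 257^1 * 257^2 * 257^8 * 257^32 * 257^128 * 257^512 * 257^2048 * 257^8192 * 257^16384 * 257^32768 = 364 (mod 407); answer 364
Step 3: B2 = 364; m = 6; total draws C(19,2) = 171; favorable C(13,2) = 78; P = 26/57; answer 26/57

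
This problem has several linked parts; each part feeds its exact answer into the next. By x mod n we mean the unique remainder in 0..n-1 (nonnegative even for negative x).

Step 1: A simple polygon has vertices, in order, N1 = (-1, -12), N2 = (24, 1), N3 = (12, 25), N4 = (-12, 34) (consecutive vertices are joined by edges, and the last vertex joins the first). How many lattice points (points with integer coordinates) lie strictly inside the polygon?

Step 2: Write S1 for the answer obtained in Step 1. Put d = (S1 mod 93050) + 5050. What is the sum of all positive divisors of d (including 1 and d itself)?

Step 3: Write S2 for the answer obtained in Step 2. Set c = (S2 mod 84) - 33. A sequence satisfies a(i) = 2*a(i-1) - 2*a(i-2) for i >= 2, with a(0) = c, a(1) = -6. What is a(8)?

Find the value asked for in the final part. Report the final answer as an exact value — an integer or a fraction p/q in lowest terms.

Step 1: cross terms: (-1*1 - 24*-12)=287, (24*25 - 12*1)=588, (12*34 - -12*25)=708, (-12*-12 - -1*34)=178; twice the area = |1761| = 1761; area = 1761/2; boundary points = 1 + 12 + 3 + 1 = 17; strictly interior points = area - boundary/2 + 1 = 873; answer 873
Step 2: S1 = 873; d = 5923; 5923 is prime, so its only divisors are 1 and 5923; sigma = 1 + 5923 = 5924; answer 5924
Step 3: S2 = 5924; c = 11; a(2) = 2*(-6) - 2*(11) = -34; iterating: a(2)=-34, a(3)=-56, a(4)=-44, a(5)=24, a(6)=136, a(7)=224, a(8)=176; answer 176

176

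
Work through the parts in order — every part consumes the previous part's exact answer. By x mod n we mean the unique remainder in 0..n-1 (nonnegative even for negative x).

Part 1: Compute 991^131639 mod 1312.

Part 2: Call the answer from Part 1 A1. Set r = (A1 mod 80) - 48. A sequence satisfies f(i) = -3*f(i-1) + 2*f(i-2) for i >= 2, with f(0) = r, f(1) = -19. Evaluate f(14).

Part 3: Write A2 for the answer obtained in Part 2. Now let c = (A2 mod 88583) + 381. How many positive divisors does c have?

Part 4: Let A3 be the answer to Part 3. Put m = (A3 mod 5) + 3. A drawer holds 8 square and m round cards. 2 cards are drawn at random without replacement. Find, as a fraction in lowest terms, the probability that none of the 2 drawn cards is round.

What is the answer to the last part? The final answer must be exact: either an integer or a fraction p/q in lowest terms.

14/39

Part 1: squarings mod 1312: 991^1=991, 991^2=705, 991^4=1089, 991^8=1185, 991^16=385, 991^32=1281, 991^64=961, 991^128=1185, 991^256=385, 991^512=1281, 991^1024=961, 991^2048=1185, 991^4096=385, 991^8192=1281, 991^16384=961, 991^32768=1185, 991^65536=385, 991^131072=1281; 991^131639 = 991^1 * 991^2 * 991^4 * 991^16 * 991^32 * 991^512 * 991^131072 = 703 (mod 1312); answer 703
Part 2: A1 = 703; r = 15; f(2) = -3*(-19) + 2*(15) = 87; iterating: f(2)=87, f(3)=-299, f(4)=1071, f(5)=-3811, f(6)=13575, f(7)=-48347, f(8)=172191, f(9)=-613267, f(10)=2184183, f(11)=-7779083, f(12)=27705615, f(13)=-98675011, f(14)=351436263; answer 351436263
Part 3: A2 = 351436263; c = 27883; 27883 is prime, so its only divisors are 1 and 27883; count = 2; answer 2
Part 4: A3 = 2; m = 5; total draws C(13,2) = 78; favorable C(8,2) = 28; P = 14/39; answer 14/39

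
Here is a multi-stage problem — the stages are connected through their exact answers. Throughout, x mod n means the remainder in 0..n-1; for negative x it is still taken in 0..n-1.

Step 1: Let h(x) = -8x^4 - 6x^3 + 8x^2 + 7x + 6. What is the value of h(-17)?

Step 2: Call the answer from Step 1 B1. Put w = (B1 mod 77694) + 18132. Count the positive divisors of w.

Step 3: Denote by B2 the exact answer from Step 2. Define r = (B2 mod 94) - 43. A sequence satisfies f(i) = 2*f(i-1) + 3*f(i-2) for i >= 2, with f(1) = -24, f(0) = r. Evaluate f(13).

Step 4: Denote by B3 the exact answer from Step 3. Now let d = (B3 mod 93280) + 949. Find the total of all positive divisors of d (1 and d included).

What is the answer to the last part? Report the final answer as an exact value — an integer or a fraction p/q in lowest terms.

Step 1: -8*(-17)^4 - 6*(-17)^3 + 8*(-17)^2 + 7*(-17)^1 + 6 = (-668168) + (29478) + (2312) + (-119) + (6) = -636491; answer -636491
Step 2: B1 = -636491; w = 80887; 80887 = 47 * 1721; number of divisors = (1+1) * (1+1) = 4; answer 4
Step 3: B2 = 4; r = -39; f(2) = 2*(-24) + 3*(-39) = -165; iterating: f(2)=-165, f(3)=-402, f(4)=-1299, f(5)=-3804, f(6)=-11505, f(7)=-34422, f(8)=-103359, f(9)=-309984, f(10)=-930045, f(11)=-2790042, f(12)=-8370219, f(13)=-25110564; answer -25110564
Step 4: B3 = -25110564; d = 75985; 75985 = 5 * 7 * 13 * 167; sigma = (1 + 5) * (1 + 7) * (1 + 13) * (1 + 167) = 6 * 8 * 14 * 168 = 112896; answer 112896

112896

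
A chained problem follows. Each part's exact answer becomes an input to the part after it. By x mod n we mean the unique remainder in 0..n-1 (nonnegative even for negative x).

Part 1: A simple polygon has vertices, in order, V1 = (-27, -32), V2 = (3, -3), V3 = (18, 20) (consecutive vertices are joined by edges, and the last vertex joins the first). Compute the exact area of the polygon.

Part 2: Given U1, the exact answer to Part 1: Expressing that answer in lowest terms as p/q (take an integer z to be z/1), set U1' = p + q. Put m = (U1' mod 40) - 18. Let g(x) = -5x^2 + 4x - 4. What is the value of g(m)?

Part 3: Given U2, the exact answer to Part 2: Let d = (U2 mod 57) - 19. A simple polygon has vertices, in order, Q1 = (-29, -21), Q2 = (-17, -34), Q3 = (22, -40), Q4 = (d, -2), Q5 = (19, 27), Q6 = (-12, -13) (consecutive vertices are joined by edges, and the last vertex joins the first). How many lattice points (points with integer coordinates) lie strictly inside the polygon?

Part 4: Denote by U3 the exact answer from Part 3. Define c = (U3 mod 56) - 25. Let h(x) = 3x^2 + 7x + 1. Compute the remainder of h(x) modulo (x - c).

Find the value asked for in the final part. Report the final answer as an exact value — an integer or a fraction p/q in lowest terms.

Part 1: cross terms: (-27*-3 - 3*-32)=177, (3*20 - 18*-3)=114, (18*-32 - -27*20)=-36; twice the area = |255| = 255; area = 255/2; answer 255/2
Part 2: U1 = 255/2; threaded value p + q = 257; m = -1; -5*(-1)^2 + 4*(-1)^1 - 4 = (-5) + (-4) + (-4) = -13; answer -13
Part 3: U2 = -13; d = 25; cross terms: (-29*-34 - -17*-21)=629, (-17*-40 - 22*-34)=1428, (22*-2 - 25*-40)=956, (25*27 - 19*-2)=713, (19*-13 - -12*27)=77, (-12*-21 - -29*-13)=-125; twice the area = |3678| = 3678; area = 1839; boundary points = 1 + 3 + 1 + 1 + 1 + 1 = 8; strictly interior points = area - boundary/2 + 1 = 1836; answer 1836
Part 4: U3 = 1836; c = 19; remainder = value at the root: 3*(19)^2 + 7*(19)^1 + 1 = (1083) + (133) + (1) = 1217; answer 1217

1217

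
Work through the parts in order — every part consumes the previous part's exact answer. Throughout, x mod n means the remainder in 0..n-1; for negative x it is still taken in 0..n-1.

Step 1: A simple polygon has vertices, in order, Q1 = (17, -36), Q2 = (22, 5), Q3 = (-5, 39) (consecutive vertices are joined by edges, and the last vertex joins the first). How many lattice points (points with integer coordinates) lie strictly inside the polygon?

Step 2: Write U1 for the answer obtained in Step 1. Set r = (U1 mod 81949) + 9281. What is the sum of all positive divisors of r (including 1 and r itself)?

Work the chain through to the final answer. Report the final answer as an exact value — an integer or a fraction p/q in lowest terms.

Step 1: cross terms: (17*5 - 22*-36)=877, (22*39 - -5*5)=883, (-5*-36 - 17*39)=-483; twice the area = |1277| = 1277; area = 1277/2; boundary points = 1 + 1 + 1 = 3; strictly interior points = area - boundary/2 + 1 = 638; answer 638
Step 2: U1 = 638; r = 9919; 9919 = 7 * 13 * 109; sigma = (1 + 7) * (1 + 13) * (1 + 109) = 8 * 14 * 110 = 12320; answer 12320

12320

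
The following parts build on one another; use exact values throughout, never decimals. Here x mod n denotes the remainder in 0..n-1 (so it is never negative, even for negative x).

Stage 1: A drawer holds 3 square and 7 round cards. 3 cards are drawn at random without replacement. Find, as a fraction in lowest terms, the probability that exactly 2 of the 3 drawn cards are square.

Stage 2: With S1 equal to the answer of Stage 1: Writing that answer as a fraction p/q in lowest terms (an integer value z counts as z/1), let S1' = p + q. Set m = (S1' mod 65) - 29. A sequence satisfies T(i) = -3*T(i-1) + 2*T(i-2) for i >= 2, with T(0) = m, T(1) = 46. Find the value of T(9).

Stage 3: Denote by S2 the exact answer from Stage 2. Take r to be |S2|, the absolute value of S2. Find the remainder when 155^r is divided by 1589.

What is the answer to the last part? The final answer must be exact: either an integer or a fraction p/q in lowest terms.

Stage 1: total draws C(10,3) = 120; favorable C(3,2)*C(7,1) = 21; P = 7/40; answer 7/40
Stage 2: S1 = 7/40; threaded value p + q = 47; m = 18; T(2) = -3*(46) + 2*(18) = -102; iterating: T(2)=-102, T(3)=398, T(4)=-1398, T(5)=4990, T(6)=-17766, T(7)=63278, T(8)=-225366, T(9)=802654; answer 802654
Stage 3: S2 = 802654; r = 802654; squarings mod 1589: 155^1=155, 155^2=190, 155^4=1142, 155^8=1184, 155^16=358, 155^32=1044, 155^64=1471, 155^128=1212, 155^256=708, 155^512=729, 155^1024=715, 155^2048=1156, 155^4096=1576, 155^8192=169, 155^16384=1548, 155^32768=92, 155^65536=519, 155^131072=820, 155^262144=253, 155^524288=449; 155^802654 = 155^2 * 155^4 * 155^8 * 155^16 * 155^64 * 155^256 * 155^512 * 155^1024 * 155^2048 * 155^4096 * 155^8192 * 155^262144 * 155^524288 = 1212 (mod 1589); answer 1212

1212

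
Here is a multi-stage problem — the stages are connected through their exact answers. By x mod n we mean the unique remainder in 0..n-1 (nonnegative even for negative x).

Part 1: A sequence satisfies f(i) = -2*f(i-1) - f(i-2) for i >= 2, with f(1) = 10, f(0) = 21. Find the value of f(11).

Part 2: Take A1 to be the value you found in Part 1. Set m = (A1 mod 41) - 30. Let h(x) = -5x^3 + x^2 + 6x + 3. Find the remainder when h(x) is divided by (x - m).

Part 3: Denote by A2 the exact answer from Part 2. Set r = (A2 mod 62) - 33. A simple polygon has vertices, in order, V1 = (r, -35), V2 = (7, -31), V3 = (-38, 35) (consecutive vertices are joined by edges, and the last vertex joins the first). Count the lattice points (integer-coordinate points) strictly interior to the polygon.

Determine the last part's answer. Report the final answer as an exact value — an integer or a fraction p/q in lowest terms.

781

Part 1: f(2) = -2*(10) - 1*(21) = -41; iterating: f(2)=-41, f(3)=72, f(4)=-103, f(5)=134, f(6)=-165, f(7)=196, f(8)=-227, f(9)=258, f(10)=-289, f(11)=320; answer 320
Part 2: A1 = 320; m = 3; remainder = value at the root: -5*(3)^3 + 1*(3)^2 + 6*(3)^1 + 3 = (-135) + (9) + (18) + (3) = -105; answer -105
Part 3: A2 = -105; r = -14; cross terms: (-14*-31 - 7*-35)=679, (7*35 - -38*-31)=-933, (-38*-35 - -14*35)=1820; twice the area = |1566| = 1566; area = 783; boundary points = 1 + 3 + 2 = 6; strictly interior points = area - boundary/2 + 1 = 781; answer 781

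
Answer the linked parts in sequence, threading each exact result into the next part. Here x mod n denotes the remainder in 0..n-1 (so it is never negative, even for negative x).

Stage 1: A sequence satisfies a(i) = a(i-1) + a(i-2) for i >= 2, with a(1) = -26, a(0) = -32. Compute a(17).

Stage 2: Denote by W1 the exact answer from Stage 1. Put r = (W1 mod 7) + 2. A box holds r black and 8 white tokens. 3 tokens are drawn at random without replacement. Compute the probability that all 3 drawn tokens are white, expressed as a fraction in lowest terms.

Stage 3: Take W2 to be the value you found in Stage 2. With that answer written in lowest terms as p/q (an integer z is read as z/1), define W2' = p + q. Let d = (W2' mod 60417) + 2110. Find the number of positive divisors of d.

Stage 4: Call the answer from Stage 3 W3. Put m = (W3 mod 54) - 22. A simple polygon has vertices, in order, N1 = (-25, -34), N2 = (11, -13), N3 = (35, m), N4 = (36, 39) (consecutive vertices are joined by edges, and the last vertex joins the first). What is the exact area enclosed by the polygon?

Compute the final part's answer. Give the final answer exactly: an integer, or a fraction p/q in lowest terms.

Stage 1: a(2) = 1*(-26) + 1*(-32) = -58; iterating: a(2)=-58, a(3)=-84, a(4)=-142, a(5)=-226, a(6)=-368, a(7)=-594, a(8)=-962, a(9)=-1556, a(10)=-2518, a(11)=-4074, a(12)=-6592, a(13)=-10666, a(14)=-17258, a(15)=-27924, a(16)=-45182, a(17)=-73106; answer -73106
Stage 2: W1 = -73106; r = 4; total draws C(12,3) = 220; favorable C(8,3) = 56; P = 14/55; answer 14/55
Stage 3: W2 = 14/55; threaded value p + q = 69; d = 2179; 2179 is prime, so its only divisors are 1 and 2179; count = 2; answer 2
Stage 4: W3 = 2; m = -20; cross terms: (-25*-13 - 11*-34)=699, (11*-20 - 35*-13)=235, (35*39 - 36*-20)=2085, (36*-34 - -25*39)=-249; twice the area = |2770| = 2770; area = 1385; answer 1385

1385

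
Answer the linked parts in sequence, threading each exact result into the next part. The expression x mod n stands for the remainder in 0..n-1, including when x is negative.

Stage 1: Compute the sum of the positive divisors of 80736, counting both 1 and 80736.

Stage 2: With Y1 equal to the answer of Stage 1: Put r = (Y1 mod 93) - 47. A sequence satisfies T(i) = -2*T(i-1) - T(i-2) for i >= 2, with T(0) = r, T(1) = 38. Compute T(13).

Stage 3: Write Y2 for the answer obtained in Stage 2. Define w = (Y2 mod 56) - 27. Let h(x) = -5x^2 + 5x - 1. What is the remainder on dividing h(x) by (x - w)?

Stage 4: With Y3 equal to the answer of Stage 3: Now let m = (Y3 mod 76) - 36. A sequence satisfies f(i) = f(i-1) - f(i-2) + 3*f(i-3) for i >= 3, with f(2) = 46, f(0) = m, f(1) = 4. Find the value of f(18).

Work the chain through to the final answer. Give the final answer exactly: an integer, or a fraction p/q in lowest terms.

Stage 1: 80736 = 2^5 * 3 * 29^2; sigma = (1 + 2 + 4 + 8 + 16 + 32) * (1 + 3) * (1 + 29 + 841) = 63 * 4 * 871 = 219492; answer 219492
Stage 2: Y1 = 219492; r = -35; T(2) = -2*(38) - 1*(-35) = -41; iterating: T(2)=-41, T(3)=44, T(4)=-47, T(5)=50, T(6)=-53, T(7)=56, T(8)=-59, T(9)=62, T(10)=-65, T(11)=68, T(12)=-71, T(13)=74; answer 74
Stage 3: Y2 = 74; w = -9; remainder = value at the root: -5*(-9)^2 + 5*(-9)^1 - 1 = (-405) + (-45) + (-1) = -451; answer -451
Stage 4: Y3 = -451; m = -31; f(3) = 1*(46) - 1*(4) + 3*(-31) = -51; iterating: f(3)=-51, f(4)=-85, f(5)=104, f(6)=36, f(7)=-323, f(8)=-47, f(9)=384, f(10)=-538, f(11)=-1063, f(12)=627, f(13)=76, f(14)=-3740, f(15)=-1935, f(16)=2033, f(17)=-7252, f(18)=-15090; answer -15090

-15090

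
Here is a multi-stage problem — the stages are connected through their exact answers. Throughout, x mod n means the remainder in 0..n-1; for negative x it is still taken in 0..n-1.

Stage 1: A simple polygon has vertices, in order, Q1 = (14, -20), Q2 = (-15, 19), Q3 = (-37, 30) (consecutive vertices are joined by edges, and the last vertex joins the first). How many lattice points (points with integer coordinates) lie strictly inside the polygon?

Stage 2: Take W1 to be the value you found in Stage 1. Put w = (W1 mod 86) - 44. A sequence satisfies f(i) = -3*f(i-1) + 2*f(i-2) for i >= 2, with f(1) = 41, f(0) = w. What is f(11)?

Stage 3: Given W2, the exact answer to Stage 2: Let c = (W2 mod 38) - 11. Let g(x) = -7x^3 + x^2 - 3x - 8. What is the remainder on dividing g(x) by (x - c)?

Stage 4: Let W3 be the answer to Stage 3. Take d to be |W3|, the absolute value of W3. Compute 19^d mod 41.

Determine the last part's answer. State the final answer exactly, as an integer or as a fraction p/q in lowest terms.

Stage 1: cross terms: (14*19 - -15*-20)=-34, (-15*30 - -37*19)=253, (-37*-20 - 14*30)=320; twice the area = |539| = 539; area = 539/2; boundary points = 1 + 11 + 1 = 13; strictly interior points = area - boundary/2 + 1 = 264; answer 264
Stage 2: W1 = 264; w = -38; f(2) = -3*(41) + 2*(-38) = -199; iterating: f(2)=-199, f(3)=679, f(4)=-2435, f(5)=8663, f(6)=-30859, f(7)=109903, f(8)=-391427, f(9)=1394087, f(10)=-4965115, f(11)=17683519; answer 17683519
Stage 3: W2 = 17683519; c = 18; remainder = value at the root: -7*(18)^3 + 1*(18)^2 - 3*(18)^1 - 8 = (-40824) + (324) + (-54) + (-8) = -40562; answer -40562
Stage 4: W3 = -40562; d = 40562; squarings mod 41: 19^1=19, 19^2=33, 19^4=23, 19^8=37, 19^16=16, 19^32=10, 19^64=18, 19^128=37, 19^256=16, 19^512=10, 19^1024=18, 19^2048=37, 19^4096=16, 19^8192=10, 19^16384=18, 19^32768=37; 19^40562 = 19^2 * 19^16 * 19^32 * 19^64 * 19^512 * 19^1024 * 19^2048 * 19^4096 * 19^32768 = 33 (mod 41); answer 33

33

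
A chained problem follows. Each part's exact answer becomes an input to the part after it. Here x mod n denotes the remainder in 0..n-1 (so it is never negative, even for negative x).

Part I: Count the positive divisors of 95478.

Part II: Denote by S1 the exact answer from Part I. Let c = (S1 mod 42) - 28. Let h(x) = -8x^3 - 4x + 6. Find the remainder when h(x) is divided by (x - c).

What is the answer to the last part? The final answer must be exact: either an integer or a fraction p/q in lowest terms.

64086

Part I: 95478 = 2 * 3 * 15913; number of divisors = (1+1) * (1+1) * (1+1) = 8; answer 8
Part II: S1 = 8; c = -20; remainder = value at the root: -8*(-20)^3 - 4*(-20)^1 + 6 = (64000) + (80) + (6) = 64086; answer 64086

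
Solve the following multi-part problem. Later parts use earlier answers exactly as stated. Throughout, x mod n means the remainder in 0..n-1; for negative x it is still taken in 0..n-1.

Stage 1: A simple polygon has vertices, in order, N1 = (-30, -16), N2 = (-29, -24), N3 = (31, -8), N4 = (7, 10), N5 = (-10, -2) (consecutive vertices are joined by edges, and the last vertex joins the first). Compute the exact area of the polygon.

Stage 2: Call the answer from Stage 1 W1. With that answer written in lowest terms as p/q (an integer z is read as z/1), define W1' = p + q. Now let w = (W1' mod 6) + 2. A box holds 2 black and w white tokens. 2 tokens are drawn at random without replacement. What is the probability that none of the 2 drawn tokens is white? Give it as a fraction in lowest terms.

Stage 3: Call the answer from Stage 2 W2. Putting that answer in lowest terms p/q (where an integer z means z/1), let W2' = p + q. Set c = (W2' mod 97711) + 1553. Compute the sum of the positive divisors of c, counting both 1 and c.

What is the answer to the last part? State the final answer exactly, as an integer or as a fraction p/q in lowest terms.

Stage 1: cross terms: (-30*-24 - -29*-16)=256, (-29*-8 - 31*-24)=976, (31*10 - 7*-8)=366, (7*-2 - -10*10)=86, (-10*-16 - -30*-2)=100; twice the area = |1784| = 1784; area = 892; answer 892
Stage 2: W1 = 892; threaded value p + q = 893; w = 7; total draws C(9,2) = 36; favorable C(2,2) = 1; P = 1/36; answer 1/36
Stage 3: W2 = 1/36; threaded value p + q = 37; c = 1590; 1590 = 2 * 3 * 5 * 53; sigma = (1 + 2) * (1 + 3) * (1 + 5) * (1 + 53) = 3 * 4 * 6 * 54 = 3888; answer 3888

3888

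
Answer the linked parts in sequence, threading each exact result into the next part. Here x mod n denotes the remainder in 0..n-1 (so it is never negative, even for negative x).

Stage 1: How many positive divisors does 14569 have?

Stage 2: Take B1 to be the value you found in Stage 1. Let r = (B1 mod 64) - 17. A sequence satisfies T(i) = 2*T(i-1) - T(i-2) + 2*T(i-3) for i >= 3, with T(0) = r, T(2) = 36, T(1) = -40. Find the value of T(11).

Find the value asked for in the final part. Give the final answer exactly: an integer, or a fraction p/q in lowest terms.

9470

Stage 1: 14569 = 17 * 857; number of divisors = (1+1) * (1+1) = 4; answer 4
Stage 2: B1 = 4; r = -13; T(3) = 2*(36) - 1*(-40) + 2*(-13) = 86; iterating: T(3)=86, T(4)=56, T(5)=98, T(6)=312, T(7)=638, T(8)=1160, T(9)=2306, T(10)=4728, T(11)=9470; answer 9470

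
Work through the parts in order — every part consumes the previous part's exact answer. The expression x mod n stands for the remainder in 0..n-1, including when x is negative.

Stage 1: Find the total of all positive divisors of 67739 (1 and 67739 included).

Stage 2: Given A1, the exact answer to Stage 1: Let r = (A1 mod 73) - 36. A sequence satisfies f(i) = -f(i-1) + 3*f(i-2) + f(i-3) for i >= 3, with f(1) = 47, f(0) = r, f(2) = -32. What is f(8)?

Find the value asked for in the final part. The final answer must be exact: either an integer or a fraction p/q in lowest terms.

Stage 1: 67739 = 7 * 9677; sigma = (1 + 7) * (1 + 9677) = 8 * 9678 = 77424; answer 77424
Stage 2: A1 = 77424; r = 8; f(3) = -1*(-32) + 3*(47) + 1*(8) = 181; iterating: f(3)=181, f(4)=-230, f(5)=741, f(6)=-1250, f(7)=3243, f(8)=-6252; answer -6252

-6252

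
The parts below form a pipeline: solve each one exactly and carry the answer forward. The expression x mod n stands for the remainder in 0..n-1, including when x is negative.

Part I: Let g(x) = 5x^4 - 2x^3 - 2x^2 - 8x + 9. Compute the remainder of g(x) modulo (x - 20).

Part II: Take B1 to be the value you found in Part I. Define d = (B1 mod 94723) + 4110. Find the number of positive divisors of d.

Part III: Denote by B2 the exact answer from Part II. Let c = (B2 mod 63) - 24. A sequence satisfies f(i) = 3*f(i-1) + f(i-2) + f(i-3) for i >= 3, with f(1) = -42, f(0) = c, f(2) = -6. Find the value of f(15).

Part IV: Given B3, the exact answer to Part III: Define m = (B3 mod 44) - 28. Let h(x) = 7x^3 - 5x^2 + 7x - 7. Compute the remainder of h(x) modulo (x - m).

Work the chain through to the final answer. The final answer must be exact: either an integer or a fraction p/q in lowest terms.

18319

Part I: remainder = value at the root: 5*(20)^4 - 2*(20)^3 - 2*(20)^2 - 8*(20)^1 + 9 = (800000) + (-16000) + (-800) + (-160) + (9) = 783049; answer 783049
Part II: B1 = 783049; d = 29375; 29375 = 5^4 * 47; number of divisors = (4+1) * (1+1) = 10; answer 10
Part III: B2 = 10; c = -14; f(3) = 3*(-6) + 1*(-42) + 1*(-14) = -74; iterating: f(3)=-74, f(4)=-270, f(5)=-890, f(6)=-3014, f(7)=-10202, f(8)=-34510, f(9)=-116746, f(10)=-394950, f(11)=-1336106, f(12)=-4520014, f(13)=-15291098, f(14)=-51729414, f(15)=-174999354; answer -174999354
Part IV: B3 = -174999354; m = 14; remainder = value at the root: 7*(14)^3 - 5*(14)^2 + 7*(14)^1 - 7 = (19208) + (-980) + (98) + (-7) = 18319; answer 18319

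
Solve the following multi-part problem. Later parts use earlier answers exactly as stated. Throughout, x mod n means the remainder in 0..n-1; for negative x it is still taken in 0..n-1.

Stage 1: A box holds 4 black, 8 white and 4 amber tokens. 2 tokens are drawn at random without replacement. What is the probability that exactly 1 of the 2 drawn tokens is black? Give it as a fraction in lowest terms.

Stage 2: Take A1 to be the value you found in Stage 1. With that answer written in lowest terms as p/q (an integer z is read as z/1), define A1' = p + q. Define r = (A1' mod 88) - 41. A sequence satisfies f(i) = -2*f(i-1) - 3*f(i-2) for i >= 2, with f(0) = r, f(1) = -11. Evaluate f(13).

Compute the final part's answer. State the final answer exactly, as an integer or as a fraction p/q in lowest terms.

48361

Stage 1: total draws C(16,2) = 120; favorable C(4,1)*C(12,1) = 48; P = 2/5; answer 2/5
Stage 2: A1 = 2/5; threaded value p + q = 7; r = -34; f(2) = -2*(-11) - 3*(-34) = 124; iterating: f(2)=124, f(3)=-215, f(4)=58, f(5)=529, f(6)=-1232, f(7)=877, f(8)=1942, f(9)=-6515, f(10)=7204, f(11)=5137, f(12)=-31886, f(13)=48361; answer 48361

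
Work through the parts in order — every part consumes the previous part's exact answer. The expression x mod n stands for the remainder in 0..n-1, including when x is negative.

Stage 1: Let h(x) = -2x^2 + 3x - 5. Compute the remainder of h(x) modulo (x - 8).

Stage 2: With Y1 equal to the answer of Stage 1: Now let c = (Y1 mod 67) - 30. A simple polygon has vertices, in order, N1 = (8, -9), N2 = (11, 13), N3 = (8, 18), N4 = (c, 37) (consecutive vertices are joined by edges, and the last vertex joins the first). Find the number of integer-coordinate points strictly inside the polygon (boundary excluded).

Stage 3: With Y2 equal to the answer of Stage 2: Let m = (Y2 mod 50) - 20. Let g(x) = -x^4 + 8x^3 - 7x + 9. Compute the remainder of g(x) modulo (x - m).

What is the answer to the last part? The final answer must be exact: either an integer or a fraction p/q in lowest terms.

Stage 1: remainder = value at the root: -2*(8)^2 + 3*(8)^1 - 5 = (-128) + (24) + (-5) = -109; answer -109
Stage 2: Y1 = -109; c = -5; cross terms: (8*13 - 11*-9)=203, (11*18 - 8*13)=94, (8*37 - -5*18)=386, (-5*-9 - 8*37)=-251; twice the area = |432| = 432; area = 216; boundary points = 1 + 1 + 1 + 1 = 4; strictly interior points = area - boundary/2 + 1 = 215; answer 215
Stage 3: Y2 = 215; m = -5; remainder = value at the root: -1*(-5)^4 + 8*(-5)^3 - 7*(-5)^1 + 9 = (-625) + (-1000) + (35) + (9) = -1581; answer -1581

-1581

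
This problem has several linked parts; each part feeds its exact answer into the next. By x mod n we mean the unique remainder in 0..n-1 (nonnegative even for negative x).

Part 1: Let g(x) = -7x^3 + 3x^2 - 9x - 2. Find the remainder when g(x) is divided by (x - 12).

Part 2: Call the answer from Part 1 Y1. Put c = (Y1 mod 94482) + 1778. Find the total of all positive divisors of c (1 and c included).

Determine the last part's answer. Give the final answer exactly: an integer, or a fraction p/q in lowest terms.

168984

Part 1: remainder = value at the root: -7*(12)^3 + 3*(12)^2 - 9*(12)^1 - 2 = (-12096) + (432) + (-108) + (-2) = -11774; answer -11774
Part 2: Y1 = -11774; c = 84486; 84486 = 2 * 3 * 14081; sigma = (1 + 2) * (1 + 3) * (1 + 14081) = 3 * 4 * 14082 = 168984; answer 168984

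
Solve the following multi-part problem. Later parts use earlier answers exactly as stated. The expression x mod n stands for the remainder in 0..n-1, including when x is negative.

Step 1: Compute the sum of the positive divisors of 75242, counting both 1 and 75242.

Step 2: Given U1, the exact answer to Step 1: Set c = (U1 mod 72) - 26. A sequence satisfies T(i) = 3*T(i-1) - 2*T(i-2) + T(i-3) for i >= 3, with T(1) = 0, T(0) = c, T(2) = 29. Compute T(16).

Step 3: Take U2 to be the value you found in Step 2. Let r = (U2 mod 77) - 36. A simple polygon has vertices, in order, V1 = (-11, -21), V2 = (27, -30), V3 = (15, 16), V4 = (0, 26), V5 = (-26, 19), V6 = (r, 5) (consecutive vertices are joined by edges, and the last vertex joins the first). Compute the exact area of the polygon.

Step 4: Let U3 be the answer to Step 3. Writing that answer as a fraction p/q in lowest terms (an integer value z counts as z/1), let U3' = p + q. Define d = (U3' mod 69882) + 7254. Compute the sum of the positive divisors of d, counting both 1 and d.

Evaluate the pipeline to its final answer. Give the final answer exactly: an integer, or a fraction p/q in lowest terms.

28272

Step 1: 75242 = 2 * 17 * 2213; sigma = (1 + 2) * (1 + 17) * (1 + 2213) = 3 * 18 * 2214 = 119556; answer 119556
Step 2: U1 = 119556; c = 10; T(3) = 3*(29) - 2*(0) + 1*(10) = 97; iterating: T(3)=97, T(4)=233, T(5)=534, T(6)=1233, T(7)=2864, T(8)=6660, T(9)=15485, T(10)=35999, T(11)=83687, T(12)=194548, T(13)=452269, T(14)=1051398, T(15)=2444204, T(16)=5682085; answer 5682085
Step 3: U2 = 5682085; r = -12; cross terms: (-11*-30 - 27*-21)=897, (27*16 - 15*-30)=882, (15*26 - 0*16)=390, (0*19 - -26*26)=676, (-26*5 - -12*19)=98, (-12*-21 - -11*5)=307; twice the area = |3250| = 3250; area = 1625; answer 1625
Step 4: U3 = 1625; threaded value p + q = 1626; d = 8880; 8880 = 2^4 * 3 * 5 * 37; sigma = (1 + 2 + 4 + 8 + 16) * (1 + 3) * (1 + 5) * (1 + 37) = 31 * 4 * 6 * 38 = 28272; answer 28272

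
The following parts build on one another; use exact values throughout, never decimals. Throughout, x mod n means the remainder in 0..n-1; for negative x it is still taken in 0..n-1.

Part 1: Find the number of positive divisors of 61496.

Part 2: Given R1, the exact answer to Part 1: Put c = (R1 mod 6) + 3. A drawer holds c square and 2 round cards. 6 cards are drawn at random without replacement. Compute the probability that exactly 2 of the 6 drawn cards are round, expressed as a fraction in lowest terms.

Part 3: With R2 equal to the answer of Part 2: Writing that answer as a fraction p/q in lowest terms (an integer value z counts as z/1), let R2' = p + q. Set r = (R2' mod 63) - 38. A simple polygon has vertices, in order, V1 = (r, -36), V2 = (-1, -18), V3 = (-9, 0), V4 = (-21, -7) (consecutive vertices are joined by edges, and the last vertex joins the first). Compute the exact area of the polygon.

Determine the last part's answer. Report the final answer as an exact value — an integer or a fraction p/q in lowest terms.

907/2

Part 1: 61496 = 2^3 * 7687; number of divisors = (3+1) * (1+1) = 8; answer 8
Part 2: R1 = 8; c = 5; total draws C(7,6) = 7; favorable C(2,2)*C(5,4) = 5; P = 5/7; answer 5/7
Part 3: R2 = 5/7; threaded value p + q = 12; r = -26; cross terms: (-26*-18 - -1*-36)=432, (-1*0 - -9*-18)=-162, (-9*-7 - -21*0)=63, (-21*-36 - -26*-7)=574; twice the area = |907| = 907; area = 907/2; answer 907/2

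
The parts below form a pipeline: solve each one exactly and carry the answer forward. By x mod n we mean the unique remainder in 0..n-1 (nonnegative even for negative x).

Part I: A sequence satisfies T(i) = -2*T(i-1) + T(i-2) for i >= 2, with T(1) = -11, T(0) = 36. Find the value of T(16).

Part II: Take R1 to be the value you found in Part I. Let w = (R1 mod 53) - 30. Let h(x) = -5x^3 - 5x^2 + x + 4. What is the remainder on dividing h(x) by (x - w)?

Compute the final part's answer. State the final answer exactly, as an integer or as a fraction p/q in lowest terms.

-741

Part I: T(2) = -2*(-11) + 1*(36) = 58; iterating: T(2)=58, T(3)=-127, T(4)=312, T(5)=-751, T(6)=1814, T(7)=-4379, T(8)=10572, T(9)=-25523, T(10)=61618, T(11)=-148759, T(12)=359136, T(13)=-867031, T(14)=2093198, T(15)=-5053427, T(16)=12200052; answer 12200052
Part II: R1 = 12200052; w = 5; remainder = value at the root: -5*(5)^3 - 5*(5)^2 + 1*(5)^1 + 4 = (-625) + (-125) + (5) + (4) = -741; answer -741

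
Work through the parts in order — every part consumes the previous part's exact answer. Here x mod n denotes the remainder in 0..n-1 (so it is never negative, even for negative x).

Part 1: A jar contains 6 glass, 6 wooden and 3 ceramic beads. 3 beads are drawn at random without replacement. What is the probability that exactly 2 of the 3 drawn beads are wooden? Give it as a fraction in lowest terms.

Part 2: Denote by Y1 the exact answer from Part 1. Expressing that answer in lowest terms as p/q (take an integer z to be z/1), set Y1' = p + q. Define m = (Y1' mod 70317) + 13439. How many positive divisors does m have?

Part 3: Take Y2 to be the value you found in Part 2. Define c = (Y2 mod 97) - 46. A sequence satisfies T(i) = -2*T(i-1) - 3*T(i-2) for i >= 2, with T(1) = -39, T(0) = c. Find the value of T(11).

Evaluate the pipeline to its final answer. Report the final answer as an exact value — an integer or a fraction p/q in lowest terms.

Part 1: total draws C(15,3) = 455; favorable C(6,2)*C(9,1) = 135; P = 27/91; answer 27/91
Part 2: Y1 = 27/91; threaded value p + q = 118; m = 13557; 13557 = 3 * 4519; number of divisors = (1+1) * (1+1) = 4; answer 4
Part 3: Y2 = 4; c = -42; T(2) = -2*(-39) - 3*(-42) = 204; iterating: T(2)=204, T(3)=-291, T(4)=-30, T(5)=933, T(6)=-1776, T(7)=753, T(8)=3822, T(9)=-9903, T(10)=8340, T(11)=13029; answer 13029

13029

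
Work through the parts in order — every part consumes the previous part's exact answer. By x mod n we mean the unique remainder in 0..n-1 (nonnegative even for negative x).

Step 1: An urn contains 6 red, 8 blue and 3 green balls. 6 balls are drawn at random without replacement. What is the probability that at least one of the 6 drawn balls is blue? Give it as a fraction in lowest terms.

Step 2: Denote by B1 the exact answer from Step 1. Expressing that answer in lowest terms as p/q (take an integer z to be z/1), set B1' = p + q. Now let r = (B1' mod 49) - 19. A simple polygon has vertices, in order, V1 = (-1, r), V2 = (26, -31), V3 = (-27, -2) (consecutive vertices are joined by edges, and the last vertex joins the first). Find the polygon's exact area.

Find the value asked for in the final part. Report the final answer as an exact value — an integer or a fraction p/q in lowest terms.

Step 1: total draws C(17,6) = 12376; complement C(9,6) = 84; favorable 12376 - 84 = 12292; P = 439/442; answer 439/442
Step 2: B1 = 439/442; threaded value p + q = 881; r = 29; cross terms: (-1*-31 - 26*29)=-723, (26*-2 - -27*-31)=-889, (-27*29 - -1*-2)=-785; twice the area = |-2397| = 2397; area = 2397/2; answer 2397/2

2397/2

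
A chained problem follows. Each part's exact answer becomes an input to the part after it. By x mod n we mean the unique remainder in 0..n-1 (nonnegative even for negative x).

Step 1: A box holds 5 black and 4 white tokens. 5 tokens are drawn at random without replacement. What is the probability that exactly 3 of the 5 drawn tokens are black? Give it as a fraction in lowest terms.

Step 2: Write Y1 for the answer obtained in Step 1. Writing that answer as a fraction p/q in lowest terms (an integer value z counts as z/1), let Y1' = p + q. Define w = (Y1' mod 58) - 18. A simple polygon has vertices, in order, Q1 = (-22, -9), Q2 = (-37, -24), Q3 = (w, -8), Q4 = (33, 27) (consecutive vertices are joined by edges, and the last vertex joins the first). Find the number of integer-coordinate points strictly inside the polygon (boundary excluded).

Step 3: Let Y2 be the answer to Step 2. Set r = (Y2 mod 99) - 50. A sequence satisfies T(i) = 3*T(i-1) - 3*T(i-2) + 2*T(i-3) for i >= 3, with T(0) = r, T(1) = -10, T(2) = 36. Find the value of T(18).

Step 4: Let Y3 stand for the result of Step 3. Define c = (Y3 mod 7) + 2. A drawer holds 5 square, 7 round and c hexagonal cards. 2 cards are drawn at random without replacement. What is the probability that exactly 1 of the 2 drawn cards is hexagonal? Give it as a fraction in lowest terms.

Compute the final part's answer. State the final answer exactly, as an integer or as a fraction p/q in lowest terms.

28/57

Step 1: total draws C(9,5) = 126; favorable C(5,3)*C(4,2) = 60; P = 10/21; answer 10/21
Step 2: Y1 = 10/21; threaded value p + q = 31; w = 13; cross terms: (-22*-24 - -37*-9)=195, (-37*-8 - 13*-24)=608, (13*27 - 33*-8)=615, (33*-9 - -22*27)=297; twice the area = |1715| = 1715; area = 1715/2; boundary points = 15 + 2 + 5 + 1 = 23; strictly interior points = area - boundary/2 + 1 = 847; answer 847
Step 3: Y2 = 847; r = 5; T(3) = 3*(36) - 3*(-10) + 2*(5) = 148; iterating: T(3)=148, T(4)=316, T(5)=576, T(6)=1076, T(7)=2132, T(8)=4320, T(9)=8716, T(10)=17452, T(11)=34848, T(12)=69620, T(13)=139220, T(14)=278496, T(15)=557068, T(16)=1114156, T(17)=2228256, T(18)=4456436; answer 4456436
Step 4: Y3 = 4456436; c = 7; total draws C(19,2) = 171; favorable C(7,1)*C(12,1) = 84; P = 28/57; answer 28/57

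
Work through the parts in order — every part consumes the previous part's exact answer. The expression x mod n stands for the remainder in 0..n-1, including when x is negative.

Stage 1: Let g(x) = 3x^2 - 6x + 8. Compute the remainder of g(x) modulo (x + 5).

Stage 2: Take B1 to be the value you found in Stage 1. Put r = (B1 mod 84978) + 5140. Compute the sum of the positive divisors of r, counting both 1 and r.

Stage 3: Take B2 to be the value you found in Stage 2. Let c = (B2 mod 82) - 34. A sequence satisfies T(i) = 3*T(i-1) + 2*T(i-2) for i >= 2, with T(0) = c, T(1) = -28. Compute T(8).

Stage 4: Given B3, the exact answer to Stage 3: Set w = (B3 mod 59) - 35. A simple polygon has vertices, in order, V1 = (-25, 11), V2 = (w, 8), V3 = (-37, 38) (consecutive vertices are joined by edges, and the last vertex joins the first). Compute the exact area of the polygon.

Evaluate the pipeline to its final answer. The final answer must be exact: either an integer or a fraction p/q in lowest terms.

Stage 1: remainder = value at the root: 3*(-5)^2 - 6*(-5)^1 + 8 = (75) + (30) + (8) = 113; answer 113
Stage 2: B1 = 113; r = 5253; 5253 = 3 * 17 * 103; sigma = (1 + 3) * (1 + 17) * (1 + 103) = 4 * 18 * 104 = 7488; answer 7488
Stage 3: B2 = 7488; c = -8; T(2) = 3*(-28) + 2*(-8) = -100; iterating: T(2)=-100, T(3)=-356, T(4)=-1268, T(5)=-4516, T(6)=-16084, T(7)=-57284, T(8)=-204020; answer -204020
Stage 4: B3 = -204020; w = -33; cross terms: (-25*8 - -33*11)=163, (-33*38 - -37*8)=-958, (-37*11 - -25*38)=543; twice the area = |-252| = 252; area = 126; answer 126

126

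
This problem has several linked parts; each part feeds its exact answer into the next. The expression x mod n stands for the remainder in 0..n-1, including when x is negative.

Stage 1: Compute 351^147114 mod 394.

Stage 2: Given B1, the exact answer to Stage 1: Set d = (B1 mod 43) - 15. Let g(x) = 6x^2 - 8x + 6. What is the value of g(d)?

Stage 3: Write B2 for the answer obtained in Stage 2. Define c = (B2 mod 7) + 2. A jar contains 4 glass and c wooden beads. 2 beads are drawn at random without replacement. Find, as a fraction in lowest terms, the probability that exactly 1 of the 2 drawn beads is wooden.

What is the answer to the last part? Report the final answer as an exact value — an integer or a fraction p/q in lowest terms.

8/15

Stage 1: squarings mod 394: 351^1=351, 351^2=273, 351^4=63, 351^8=29, 351^16=53, 351^32=51, 351^64=237, 351^128=221, 351^256=379, 351^512=225, 351^1024=193, 351^2048=213, 351^4096=59, 351^8192=329, 351^16384=285, 351^32768=61, 351^65536=175, 351^131072=287; 351^147114 = 351^2 * 351^8 * 351^32 * 351^128 * 351^512 * 351^1024 * 351^2048 * 351^4096 * 351^8192 * 351^131072 = 53 (mod 394); answer 53
Stage 2: B1 = 53; d = -5; 6*(-5)^2 - 8*(-5)^1 + 6 = (150) + (40) + (6) = 196; answer 196
Stage 3: B2 = 196; c = 2; total draws C(6,2) = 15; favorable C(2,1)*C(4,1) = 8; P = 8/15; answer 8/15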